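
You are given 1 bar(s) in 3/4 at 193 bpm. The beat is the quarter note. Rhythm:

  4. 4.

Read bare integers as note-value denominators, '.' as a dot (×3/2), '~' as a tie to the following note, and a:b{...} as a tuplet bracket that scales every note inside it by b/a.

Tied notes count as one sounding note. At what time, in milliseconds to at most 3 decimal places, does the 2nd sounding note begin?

1. 0.0ms @ 0 + 466.321ms (3/2)
2. 466.321ms @ 3/2 + 466.321ms (3/2)

note 2 onset = 3/2b = 466.321ms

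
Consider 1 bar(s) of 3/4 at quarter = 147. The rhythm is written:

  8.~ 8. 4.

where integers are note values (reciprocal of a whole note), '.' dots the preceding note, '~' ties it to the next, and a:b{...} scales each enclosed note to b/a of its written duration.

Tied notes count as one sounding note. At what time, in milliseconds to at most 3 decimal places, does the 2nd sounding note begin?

1. 0.0ms @ 0 + 612.245ms (3/2)
2. 612.245ms @ 3/2 + 612.245ms (3/2)

note 2 onset = 3/2b = 612.245ms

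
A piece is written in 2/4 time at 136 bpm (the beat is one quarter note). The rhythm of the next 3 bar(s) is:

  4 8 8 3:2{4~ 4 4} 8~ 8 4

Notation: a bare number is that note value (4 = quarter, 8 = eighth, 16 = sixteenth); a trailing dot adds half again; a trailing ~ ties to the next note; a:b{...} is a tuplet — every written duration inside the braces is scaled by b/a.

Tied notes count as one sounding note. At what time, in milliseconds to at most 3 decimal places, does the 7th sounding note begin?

note 7 onset = 5b = 2205.882ms

1. 0.0ms @ 0 + 441.176ms (1)
2. 441.176ms @ 1 + 220.588ms (1/2)
3. 661.765ms @ 3/2 + 220.588ms (1/2)
4. 882.353ms @ 2 + 588.235ms (4/3)
5. 1470.588ms @ 10/3 + 294.118ms (2/3)
6. 1764.706ms @ 4 + 441.176ms (1)
7. 2205.882ms @ 5 + 441.176ms (1)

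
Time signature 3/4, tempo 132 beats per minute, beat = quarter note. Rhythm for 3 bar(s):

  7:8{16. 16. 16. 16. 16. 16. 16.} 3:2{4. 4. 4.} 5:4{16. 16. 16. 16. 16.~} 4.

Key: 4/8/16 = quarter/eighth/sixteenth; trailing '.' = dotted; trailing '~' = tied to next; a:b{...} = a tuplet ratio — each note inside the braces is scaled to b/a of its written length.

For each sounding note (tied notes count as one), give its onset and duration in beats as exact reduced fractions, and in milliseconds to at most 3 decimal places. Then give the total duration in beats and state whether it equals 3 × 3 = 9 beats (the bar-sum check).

1) 0.0ms=0b +194.805ms=3/7b
2) 194.805ms=3/7b +194.805ms=3/7b
3) 389.61ms=6/7b +194.805ms=3/7b
4) 584.416ms=9/7b +194.805ms=3/7b
5) 779.221ms=12/7b +194.805ms=3/7b
6) 974.026ms=15/7b +194.805ms=3/7b
7) 1168.831ms=18/7b +194.805ms=3/7b
8) 1363.636ms=3b +454.545ms=1b
9) 1818.182ms=4b +454.545ms=1b
10) 2272.727ms=5b +454.545ms=1b
11) 2727.273ms=6b +136.364ms=3/10b
12) 2863.636ms=63/10b +136.364ms=3/10b
13) 3000.0ms=33/5b +136.364ms=3/10b
14) 3136.364ms=69/10b +136.364ms=3/10b
15) 3272.727ms=36/5b +818.182ms=9/5b
Σ=9b of 9 (132bpm 3/4) — PASS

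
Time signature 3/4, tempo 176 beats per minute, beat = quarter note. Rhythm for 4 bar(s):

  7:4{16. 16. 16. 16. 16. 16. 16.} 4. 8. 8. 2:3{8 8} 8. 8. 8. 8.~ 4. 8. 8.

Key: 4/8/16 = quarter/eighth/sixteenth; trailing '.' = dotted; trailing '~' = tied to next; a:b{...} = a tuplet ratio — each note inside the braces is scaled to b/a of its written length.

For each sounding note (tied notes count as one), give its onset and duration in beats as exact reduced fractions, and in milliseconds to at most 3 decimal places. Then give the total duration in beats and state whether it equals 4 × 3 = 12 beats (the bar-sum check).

1) 0.0ms=0b +73.052ms=3/14b
2) 73.052ms=3/14b +73.052ms=3/14b
3) 146.104ms=3/7b +73.052ms=3/14b
4) 219.156ms=9/14b +73.052ms=3/14b
5) 292.208ms=6/7b +73.052ms=3/14b
6) 365.26ms=15/14b +73.052ms=3/14b
7) 438.312ms=9/7b +73.052ms=3/14b
8) 511.364ms=3/2b +511.364ms=3/2b
9) 1022.727ms=3b +255.682ms=3/4b
10) 1278.409ms=15/4b +255.682ms=3/4b
11) 1534.091ms=9/2b +255.682ms=3/4b
12) 1789.773ms=21/4b +255.682ms=3/4b
13) 2045.455ms=6b +255.682ms=3/4b
14) 2301.136ms=27/4b +255.682ms=3/4b
15) 2556.818ms=15/2b +255.682ms=3/4b
16) 2812.5ms=33/4b +767.045ms=9/4b
17) 3579.545ms=21/2b +255.682ms=3/4b
18) 3835.227ms=45/4b +255.682ms=3/4b
Σ=12b of 12 (176bpm 3/4) — PASS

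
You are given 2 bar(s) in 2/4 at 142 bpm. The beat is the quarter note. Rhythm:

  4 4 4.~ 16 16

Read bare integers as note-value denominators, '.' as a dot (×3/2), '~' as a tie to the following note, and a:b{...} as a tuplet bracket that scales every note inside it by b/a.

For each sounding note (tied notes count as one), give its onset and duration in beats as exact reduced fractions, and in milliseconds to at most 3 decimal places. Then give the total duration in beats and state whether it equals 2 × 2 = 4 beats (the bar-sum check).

1) 0.0ms=0b +422.535ms=1b
2) 422.535ms=1b +422.535ms=1b
3) 845.07ms=2b +739.437ms=7/4b
4) 1584.507ms=15/4b +105.634ms=1/4b
Σ=4b of 4 (142bpm 2/4) — PASS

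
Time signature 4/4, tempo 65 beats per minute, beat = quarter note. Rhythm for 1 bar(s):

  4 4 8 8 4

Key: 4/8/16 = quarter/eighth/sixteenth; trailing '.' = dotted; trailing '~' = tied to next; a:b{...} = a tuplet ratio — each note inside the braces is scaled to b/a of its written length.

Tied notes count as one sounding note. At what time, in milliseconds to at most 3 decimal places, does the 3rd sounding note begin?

note 3 onset = 2b = 1846.154ms

1. 0.0ms @ 0 + 923.077ms (1)
2. 923.077ms @ 1 + 923.077ms (1)
3. 1846.154ms @ 2 + 461.538ms (1/2)
4. 2307.692ms @ 5/2 + 461.538ms (1/2)
5. 2769.231ms @ 3 + 923.077ms (1)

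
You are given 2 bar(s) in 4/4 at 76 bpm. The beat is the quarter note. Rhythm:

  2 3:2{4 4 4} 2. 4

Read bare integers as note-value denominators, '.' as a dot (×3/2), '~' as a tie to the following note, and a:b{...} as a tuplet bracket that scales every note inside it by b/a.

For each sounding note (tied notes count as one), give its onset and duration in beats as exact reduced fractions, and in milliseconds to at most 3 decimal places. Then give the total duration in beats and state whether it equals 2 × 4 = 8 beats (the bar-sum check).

1) 0.0ms=0b +1578.947ms=2b
2) 1578.947ms=2b +526.316ms=2/3b
3) 2105.263ms=8/3b +526.316ms=2/3b
4) 2631.579ms=10/3b +526.316ms=2/3b
5) 3157.895ms=4b +2368.421ms=3b
6) 5526.316ms=7b +789.474ms=1b
Σ=8b of 8 (76bpm 4/4) — PASS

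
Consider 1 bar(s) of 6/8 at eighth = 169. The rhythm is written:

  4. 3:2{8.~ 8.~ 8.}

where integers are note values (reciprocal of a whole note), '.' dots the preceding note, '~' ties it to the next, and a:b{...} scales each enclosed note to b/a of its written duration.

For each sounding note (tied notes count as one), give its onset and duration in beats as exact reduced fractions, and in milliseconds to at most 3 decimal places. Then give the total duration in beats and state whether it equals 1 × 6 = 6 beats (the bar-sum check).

1) 0.0ms=0b +1065.089ms=3b
2) 1065.089ms=3b +1065.089ms=3b
Σ=6b of 6 (169bpm 6/8) — PASS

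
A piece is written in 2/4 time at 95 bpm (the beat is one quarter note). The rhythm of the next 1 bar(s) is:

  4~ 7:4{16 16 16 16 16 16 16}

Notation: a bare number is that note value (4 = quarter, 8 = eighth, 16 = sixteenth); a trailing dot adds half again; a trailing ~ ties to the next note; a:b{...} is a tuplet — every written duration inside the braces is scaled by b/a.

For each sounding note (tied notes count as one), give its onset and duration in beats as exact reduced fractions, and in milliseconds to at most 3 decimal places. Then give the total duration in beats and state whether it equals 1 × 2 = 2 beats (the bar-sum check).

1) 0.0ms=0b +721.805ms=8/7b
2) 721.805ms=8/7b +90.226ms=1/7b
3) 812.03ms=9/7b +90.226ms=1/7b
4) 902.256ms=10/7b +90.226ms=1/7b
5) 992.481ms=11/7b +90.226ms=1/7b
6) 1082.707ms=12/7b +90.226ms=1/7b
7) 1172.932ms=13/7b +90.226ms=1/7b
Σ=2b of 2 (95bpm 2/4) — PASS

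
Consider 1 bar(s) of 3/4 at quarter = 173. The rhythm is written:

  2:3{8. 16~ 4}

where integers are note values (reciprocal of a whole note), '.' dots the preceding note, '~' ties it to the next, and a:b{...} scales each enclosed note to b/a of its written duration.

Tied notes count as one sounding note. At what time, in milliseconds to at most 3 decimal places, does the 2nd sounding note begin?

note 2 onset = 9/8b = 390.173ms

1. 0.0ms @ 0 + 390.173ms (9/8)
2. 390.173ms @ 9/8 + 650.289ms (15/8)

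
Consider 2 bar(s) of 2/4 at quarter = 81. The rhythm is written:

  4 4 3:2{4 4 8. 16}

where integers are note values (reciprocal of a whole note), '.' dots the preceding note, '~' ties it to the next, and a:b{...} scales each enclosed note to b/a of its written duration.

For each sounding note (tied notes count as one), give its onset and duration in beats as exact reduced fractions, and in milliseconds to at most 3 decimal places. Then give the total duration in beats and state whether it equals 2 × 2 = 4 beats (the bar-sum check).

1) 0.0ms=0b +740.741ms=1b
2) 740.741ms=1b +740.741ms=1b
3) 1481.481ms=2b +493.827ms=2/3b
4) 1975.309ms=8/3b +493.827ms=2/3b
5) 2469.136ms=10/3b +370.37ms=1/2b
6) 2839.506ms=23/6b +123.457ms=1/6b
Σ=4b of 4 (81bpm 2/4) — PASS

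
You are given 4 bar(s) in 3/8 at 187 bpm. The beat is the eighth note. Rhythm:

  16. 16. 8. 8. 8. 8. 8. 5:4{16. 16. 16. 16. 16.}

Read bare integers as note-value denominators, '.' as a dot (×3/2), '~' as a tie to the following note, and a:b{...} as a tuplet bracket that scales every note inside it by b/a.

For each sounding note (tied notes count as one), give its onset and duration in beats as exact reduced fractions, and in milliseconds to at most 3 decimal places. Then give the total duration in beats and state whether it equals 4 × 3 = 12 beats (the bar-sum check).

1) 0.0ms=0b +240.642ms=3/4b
2) 240.642ms=3/4b +240.642ms=3/4b
3) 481.283ms=3/2b +481.283ms=3/2b
4) 962.567ms=3b +481.283ms=3/2b
5) 1443.85ms=9/2b +481.283ms=3/2b
6) 1925.134ms=6b +481.283ms=3/2b
7) 2406.417ms=15/2b +481.283ms=3/2b
8) 2887.701ms=9b +192.513ms=3/5b
9) 3080.214ms=48/5b +192.513ms=3/5b
10) 3272.727ms=51/5b +192.513ms=3/5b
11) 3465.241ms=54/5b +192.513ms=3/5b
12) 3657.754ms=57/5b +192.513ms=3/5b
Σ=12b of 12 (187bpm 3/8) — PASS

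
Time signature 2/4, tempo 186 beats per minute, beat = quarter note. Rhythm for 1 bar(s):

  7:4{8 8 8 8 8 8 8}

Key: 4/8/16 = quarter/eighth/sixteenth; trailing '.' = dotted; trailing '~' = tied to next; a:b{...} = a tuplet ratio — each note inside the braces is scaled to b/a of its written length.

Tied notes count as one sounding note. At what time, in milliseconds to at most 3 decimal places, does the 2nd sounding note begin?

1. 0.0ms @ 0 + 92.166ms (2/7)
2. 92.166ms @ 2/7 + 92.166ms (2/7)
3. 184.332ms @ 4/7 + 92.166ms (2/7)
4. 276.498ms @ 6/7 + 92.166ms (2/7)
5. 368.664ms @ 8/7 + 92.166ms (2/7)
6. 460.829ms @ 10/7 + 92.166ms (2/7)
7. 552.995ms @ 12/7 + 92.166ms (2/7)

note 2 onset = 2/7b = 92.166ms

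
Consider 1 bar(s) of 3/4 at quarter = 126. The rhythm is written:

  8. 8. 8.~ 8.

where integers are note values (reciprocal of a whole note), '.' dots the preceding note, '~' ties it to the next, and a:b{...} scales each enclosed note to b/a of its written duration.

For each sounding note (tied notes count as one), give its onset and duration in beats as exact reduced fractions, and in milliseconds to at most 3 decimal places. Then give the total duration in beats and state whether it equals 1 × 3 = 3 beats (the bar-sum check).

1) 0.0ms=0b +357.143ms=3/4b
2) 357.143ms=3/4b +357.143ms=3/4b
3) 714.286ms=3/2b +714.286ms=3/2b
Σ=3b of 3 (126bpm 3/4) — PASS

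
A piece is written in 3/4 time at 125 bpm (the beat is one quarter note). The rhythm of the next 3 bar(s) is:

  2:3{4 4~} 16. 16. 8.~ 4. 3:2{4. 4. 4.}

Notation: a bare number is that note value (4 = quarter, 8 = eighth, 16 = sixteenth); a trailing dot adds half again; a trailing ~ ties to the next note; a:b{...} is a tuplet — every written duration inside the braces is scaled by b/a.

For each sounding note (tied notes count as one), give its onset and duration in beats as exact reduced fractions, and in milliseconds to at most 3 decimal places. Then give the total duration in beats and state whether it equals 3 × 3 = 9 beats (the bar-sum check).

1) 0.0ms=0b +720.0ms=3/2b
2) 720.0ms=3/2b +900.0ms=15/8b
3) 1620.0ms=27/8b +180.0ms=3/8b
4) 1800.0ms=15/4b +1080.0ms=9/4b
5) 2880.0ms=6b +480.0ms=1b
6) 3360.0ms=7b +480.0ms=1b
7) 3840.0ms=8b +480.0ms=1b
Σ=9b of 9 (125bpm 3/4) — PASS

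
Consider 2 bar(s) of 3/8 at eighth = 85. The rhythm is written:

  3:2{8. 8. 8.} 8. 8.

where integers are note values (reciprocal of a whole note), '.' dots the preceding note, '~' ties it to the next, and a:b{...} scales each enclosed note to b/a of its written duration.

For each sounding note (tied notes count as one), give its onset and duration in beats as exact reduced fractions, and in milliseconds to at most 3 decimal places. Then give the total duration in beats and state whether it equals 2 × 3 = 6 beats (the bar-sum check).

1) 0.0ms=0b +705.882ms=1b
2) 705.882ms=1b +705.882ms=1b
3) 1411.765ms=2b +705.882ms=1b
4) 2117.647ms=3b +1058.824ms=3/2b
5) 3176.471ms=9/2b +1058.824ms=3/2b
Σ=6b of 6 (85bpm 3/8) — PASS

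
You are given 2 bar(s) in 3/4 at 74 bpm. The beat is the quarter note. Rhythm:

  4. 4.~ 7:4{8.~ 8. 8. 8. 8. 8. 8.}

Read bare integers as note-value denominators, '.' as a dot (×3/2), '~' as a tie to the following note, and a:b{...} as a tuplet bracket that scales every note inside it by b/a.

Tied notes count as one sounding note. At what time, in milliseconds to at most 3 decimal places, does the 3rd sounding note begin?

1. 0.0ms @ 0 + 1216.216ms (3/2)
2. 1216.216ms @ 3/2 + 1911.197ms (33/14)
3. 3127.413ms @ 27/7 + 347.49ms (3/7)
4. 3474.903ms @ 30/7 + 347.49ms (3/7)
5. 3822.394ms @ 33/7 + 347.49ms (3/7)
6. 4169.884ms @ 36/7 + 347.49ms (3/7)
7. 4517.375ms @ 39/7 + 347.49ms (3/7)

note 3 onset = 27/7b = 3127.413ms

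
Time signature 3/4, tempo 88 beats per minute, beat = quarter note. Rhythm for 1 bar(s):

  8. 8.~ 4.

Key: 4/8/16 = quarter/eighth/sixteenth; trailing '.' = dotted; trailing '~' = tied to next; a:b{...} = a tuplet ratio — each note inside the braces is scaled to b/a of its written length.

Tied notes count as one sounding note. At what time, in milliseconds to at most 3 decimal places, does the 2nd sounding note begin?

note 2 onset = 3/4b = 511.364ms

1. 0.0ms @ 0 + 511.364ms (3/4)
2. 511.364ms @ 3/4 + 1534.091ms (9/4)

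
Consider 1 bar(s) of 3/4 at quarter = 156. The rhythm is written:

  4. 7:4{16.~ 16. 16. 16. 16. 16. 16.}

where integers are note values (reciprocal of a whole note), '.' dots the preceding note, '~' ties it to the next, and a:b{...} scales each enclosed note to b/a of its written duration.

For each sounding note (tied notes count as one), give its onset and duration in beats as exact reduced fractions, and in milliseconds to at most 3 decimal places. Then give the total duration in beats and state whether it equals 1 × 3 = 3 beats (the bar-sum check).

1) 0.0ms=0b +576.923ms=3/2b
2) 576.923ms=3/2b +164.835ms=3/7b
3) 741.758ms=27/14b +82.418ms=3/14b
4) 824.176ms=15/7b +82.418ms=3/14b
5) 906.593ms=33/14b +82.418ms=3/14b
6) 989.011ms=18/7b +82.418ms=3/14b
7) 1071.429ms=39/14b +82.418ms=3/14b
Σ=3b of 3 (156bpm 3/4) — PASS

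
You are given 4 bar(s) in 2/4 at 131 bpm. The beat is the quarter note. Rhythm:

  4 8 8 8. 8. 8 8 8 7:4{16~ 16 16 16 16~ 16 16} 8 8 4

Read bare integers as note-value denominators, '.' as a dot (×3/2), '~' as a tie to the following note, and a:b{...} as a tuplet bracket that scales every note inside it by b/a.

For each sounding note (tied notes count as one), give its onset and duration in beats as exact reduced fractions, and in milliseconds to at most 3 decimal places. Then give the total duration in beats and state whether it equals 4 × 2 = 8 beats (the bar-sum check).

1) 0.0ms=0b +458.015ms=1b
2) 458.015ms=1b +229.008ms=1/2b
3) 687.023ms=3/2b +229.008ms=1/2b
4) 916.031ms=2b +343.511ms=3/4b
5) 1259.542ms=11/4b +343.511ms=3/4b
6) 1603.053ms=7/2b +229.008ms=1/2b
7) 1832.061ms=4b +229.008ms=1/2b
8) 2061.069ms=9/2b +229.008ms=1/2b
9) 2290.076ms=5b +130.862ms=2/7b
10) 2420.938ms=37/7b +65.431ms=1/7b
11) 2486.369ms=38/7b +65.431ms=1/7b
12) 2551.799ms=39/7b +130.862ms=2/7b
13) 2682.661ms=41/7b +65.431ms=1/7b
14) 2748.092ms=6b +229.008ms=1/2b
15) 2977.099ms=13/2b +229.008ms=1/2b
16) 3206.107ms=7b +458.015ms=1b
Σ=8b of 8 (131bpm 2/4) — PASS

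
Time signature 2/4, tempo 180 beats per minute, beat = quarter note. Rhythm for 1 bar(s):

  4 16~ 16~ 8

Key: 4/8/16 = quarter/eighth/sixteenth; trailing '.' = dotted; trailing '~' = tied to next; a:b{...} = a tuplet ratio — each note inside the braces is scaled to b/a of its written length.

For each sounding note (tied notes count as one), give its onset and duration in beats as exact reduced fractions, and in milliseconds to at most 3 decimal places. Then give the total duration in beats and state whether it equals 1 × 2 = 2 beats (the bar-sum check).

1) 0.0ms=0b +333.333ms=1b
2) 333.333ms=1b +333.333ms=1b
Σ=2b of 2 (180bpm 2/4) — PASS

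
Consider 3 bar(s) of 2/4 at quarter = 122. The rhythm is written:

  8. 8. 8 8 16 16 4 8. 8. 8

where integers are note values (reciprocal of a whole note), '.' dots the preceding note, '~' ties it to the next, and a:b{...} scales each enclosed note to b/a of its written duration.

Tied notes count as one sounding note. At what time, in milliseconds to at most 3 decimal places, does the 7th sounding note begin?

1. 0.0ms @ 0 + 368.852ms (3/4)
2. 368.852ms @ 3/4 + 368.852ms (3/4)
3. 737.705ms @ 3/2 + 245.902ms (1/2)
4. 983.607ms @ 2 + 245.902ms (1/2)
5. 1229.508ms @ 5/2 + 122.951ms (1/4)
6. 1352.459ms @ 11/4 + 122.951ms (1/4)
7. 1475.41ms @ 3 + 491.803ms (1)
8. 1967.213ms @ 4 + 368.852ms (3/4)
9. 2336.066ms @ 19/4 + 368.852ms (3/4)
10. 2704.918ms @ 11/2 + 245.902ms (1/2)

note 7 onset = 3b = 1475.41ms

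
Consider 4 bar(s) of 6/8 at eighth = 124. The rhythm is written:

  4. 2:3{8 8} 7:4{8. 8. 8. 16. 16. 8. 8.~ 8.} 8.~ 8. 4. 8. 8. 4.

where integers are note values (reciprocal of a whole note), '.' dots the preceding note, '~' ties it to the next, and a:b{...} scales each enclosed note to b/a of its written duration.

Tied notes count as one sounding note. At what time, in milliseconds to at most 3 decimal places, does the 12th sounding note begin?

note 12 onset = 15b = 7258.065ms

1. 0.0ms @ 0 + 1451.613ms (3)
2. 1451.613ms @ 3 + 725.806ms (3/2)
3. 2177.419ms @ 9/2 + 725.806ms (3/2)
4. 2903.226ms @ 6 + 414.747ms (6/7)
5. 3317.972ms @ 48/7 + 414.747ms (6/7)
6. 3732.719ms @ 54/7 + 414.747ms (6/7)
7. 4147.465ms @ 60/7 + 207.373ms (3/7)
8. 4354.839ms @ 9 + 207.373ms (3/7)
9. 4562.212ms @ 66/7 + 414.747ms (6/7)
10. 4976.959ms @ 72/7 + 829.493ms (12/7)
11. 5806.452ms @ 12 + 1451.613ms (3)
12. 7258.065ms @ 15 + 1451.613ms (3)
13. 8709.677ms @ 18 + 725.806ms (3/2)
14. 9435.484ms @ 39/2 + 725.806ms (3/2)
15. 10161.29ms @ 21 + 1451.613ms (3)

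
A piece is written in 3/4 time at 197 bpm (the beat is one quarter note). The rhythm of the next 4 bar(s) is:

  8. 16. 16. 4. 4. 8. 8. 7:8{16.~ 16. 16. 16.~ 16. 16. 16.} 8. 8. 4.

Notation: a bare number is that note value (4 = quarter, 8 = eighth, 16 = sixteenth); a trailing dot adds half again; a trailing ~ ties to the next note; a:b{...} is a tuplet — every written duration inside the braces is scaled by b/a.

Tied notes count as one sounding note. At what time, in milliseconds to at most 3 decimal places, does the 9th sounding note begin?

note 9 onset = 48/7b = 2088.47ms

1. 0.0ms @ 0 + 228.426ms (3/4)
2. 228.426ms @ 3/4 + 114.213ms (3/8)
3. 342.64ms @ 9/8 + 114.213ms (3/8)
4. 456.853ms @ 3/2 + 456.853ms (3/2)
5. 913.706ms @ 3 + 456.853ms (3/2)
6. 1370.558ms @ 9/2 + 228.426ms (3/4)
7. 1598.985ms @ 21/4 + 228.426ms (3/4)
8. 1827.411ms @ 6 + 261.059ms (6/7)
9. 2088.47ms @ 48/7 + 130.529ms (3/7)
10. 2218.999ms @ 51/7 + 261.059ms (6/7)
11. 2480.058ms @ 57/7 + 130.529ms (3/7)
12. 2610.587ms @ 60/7 + 130.529ms (3/7)
13. 2741.117ms @ 9 + 228.426ms (3/4)
14. 2969.543ms @ 39/4 + 228.426ms (3/4)
15. 3197.97ms @ 21/2 + 456.853ms (3/2)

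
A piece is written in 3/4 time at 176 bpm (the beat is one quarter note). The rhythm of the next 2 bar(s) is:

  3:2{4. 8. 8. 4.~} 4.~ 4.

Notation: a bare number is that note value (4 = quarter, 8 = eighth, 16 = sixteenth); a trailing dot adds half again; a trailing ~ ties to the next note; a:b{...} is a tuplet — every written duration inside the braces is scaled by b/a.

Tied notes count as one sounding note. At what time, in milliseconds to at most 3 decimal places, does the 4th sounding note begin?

note 4 onset = 2b = 681.818ms

1. 0.0ms @ 0 + 340.909ms (1)
2. 340.909ms @ 1 + 170.455ms (1/2)
3. 511.364ms @ 3/2 + 170.455ms (1/2)
4. 681.818ms @ 2 + 1363.636ms (4)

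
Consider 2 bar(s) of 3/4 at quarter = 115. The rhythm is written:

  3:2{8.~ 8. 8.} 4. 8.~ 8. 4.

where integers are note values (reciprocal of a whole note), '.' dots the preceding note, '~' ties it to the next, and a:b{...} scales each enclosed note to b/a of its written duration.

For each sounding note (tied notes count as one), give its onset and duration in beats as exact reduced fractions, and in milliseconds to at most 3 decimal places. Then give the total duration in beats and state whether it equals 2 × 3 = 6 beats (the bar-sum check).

1) 0.0ms=0b +521.739ms=1b
2) 521.739ms=1b +260.87ms=1/2b
3) 782.609ms=3/2b +782.609ms=3/2b
4) 1565.217ms=3b +782.609ms=3/2b
5) 2347.826ms=9/2b +782.609ms=3/2b
Σ=6b of 6 (115bpm 3/4) — PASS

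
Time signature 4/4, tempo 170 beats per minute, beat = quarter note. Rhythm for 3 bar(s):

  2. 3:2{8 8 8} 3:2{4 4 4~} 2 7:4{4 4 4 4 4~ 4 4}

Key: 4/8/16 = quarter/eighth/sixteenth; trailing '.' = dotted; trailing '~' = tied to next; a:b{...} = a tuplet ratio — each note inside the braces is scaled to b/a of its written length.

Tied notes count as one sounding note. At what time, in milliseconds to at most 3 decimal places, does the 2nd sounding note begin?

1. 0.0ms @ 0 + 1058.824ms (3)
2. 1058.824ms @ 3 + 117.647ms (1/3)
3. 1176.471ms @ 10/3 + 117.647ms (1/3)
4. 1294.118ms @ 11/3 + 117.647ms (1/3)
5. 1411.765ms @ 4 + 235.294ms (2/3)
6. 1647.059ms @ 14/3 + 235.294ms (2/3)
7. 1882.353ms @ 16/3 + 941.176ms (8/3)
8. 2823.529ms @ 8 + 201.681ms (4/7)
9. 3025.21ms @ 60/7 + 201.681ms (4/7)
10. 3226.891ms @ 64/7 + 201.681ms (4/7)
11. 3428.571ms @ 68/7 + 201.681ms (4/7)
12. 3630.252ms @ 72/7 + 403.361ms (8/7)
13. 4033.613ms @ 80/7 + 201.681ms (4/7)

note 2 onset = 3b = 1058.824ms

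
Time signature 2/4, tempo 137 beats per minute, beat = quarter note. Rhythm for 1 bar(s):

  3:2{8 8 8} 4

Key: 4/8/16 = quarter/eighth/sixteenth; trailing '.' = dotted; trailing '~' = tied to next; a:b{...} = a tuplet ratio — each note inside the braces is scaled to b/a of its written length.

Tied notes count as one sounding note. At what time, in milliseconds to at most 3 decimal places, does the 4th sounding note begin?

note 4 onset = 1b = 437.956ms

1. 0.0ms @ 0 + 145.985ms (1/3)
2. 145.985ms @ 1/3 + 145.985ms (1/3)
3. 291.971ms @ 2/3 + 145.985ms (1/3)
4. 437.956ms @ 1 + 437.956ms (1)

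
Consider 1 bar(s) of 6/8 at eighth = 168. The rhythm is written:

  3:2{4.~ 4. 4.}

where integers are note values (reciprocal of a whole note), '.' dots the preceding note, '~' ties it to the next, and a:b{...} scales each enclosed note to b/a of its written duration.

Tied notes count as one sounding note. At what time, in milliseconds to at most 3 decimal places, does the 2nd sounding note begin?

note 2 onset = 4b = 1428.571ms

1. 0.0ms @ 0 + 1428.571ms (4)
2. 1428.571ms @ 4 + 714.286ms (2)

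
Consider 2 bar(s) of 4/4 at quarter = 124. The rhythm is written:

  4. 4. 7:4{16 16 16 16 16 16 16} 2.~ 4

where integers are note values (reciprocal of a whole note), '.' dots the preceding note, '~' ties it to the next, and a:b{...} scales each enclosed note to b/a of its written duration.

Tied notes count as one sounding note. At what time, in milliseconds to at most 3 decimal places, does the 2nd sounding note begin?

note 2 onset = 3/2b = 725.806ms

1. 0.0ms @ 0 + 725.806ms (3/2)
2. 725.806ms @ 3/2 + 725.806ms (3/2)
3. 1451.613ms @ 3 + 69.124ms (1/7)
4. 1520.737ms @ 22/7 + 69.124ms (1/7)
5. 1589.862ms @ 23/7 + 69.124ms (1/7)
6. 1658.986ms @ 24/7 + 69.124ms (1/7)
7. 1728.111ms @ 25/7 + 69.124ms (1/7)
8. 1797.235ms @ 26/7 + 69.124ms (1/7)
9. 1866.359ms @ 27/7 + 69.124ms (1/7)
10. 1935.484ms @ 4 + 1935.484ms (4)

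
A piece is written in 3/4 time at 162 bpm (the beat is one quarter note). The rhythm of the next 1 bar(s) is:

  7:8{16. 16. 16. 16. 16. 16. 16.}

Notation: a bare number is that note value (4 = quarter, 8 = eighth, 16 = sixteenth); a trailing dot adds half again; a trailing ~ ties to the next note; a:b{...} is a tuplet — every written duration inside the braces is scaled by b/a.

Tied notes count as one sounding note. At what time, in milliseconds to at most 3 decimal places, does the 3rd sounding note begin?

1. 0.0ms @ 0 + 158.73ms (3/7)
2. 158.73ms @ 3/7 + 158.73ms (3/7)
3. 317.46ms @ 6/7 + 158.73ms (3/7)
4. 476.19ms @ 9/7 + 158.73ms (3/7)
5. 634.921ms @ 12/7 + 158.73ms (3/7)
6. 793.651ms @ 15/7 + 158.73ms (3/7)
7. 952.381ms @ 18/7 + 158.73ms (3/7)

note 3 onset = 6/7b = 317.46ms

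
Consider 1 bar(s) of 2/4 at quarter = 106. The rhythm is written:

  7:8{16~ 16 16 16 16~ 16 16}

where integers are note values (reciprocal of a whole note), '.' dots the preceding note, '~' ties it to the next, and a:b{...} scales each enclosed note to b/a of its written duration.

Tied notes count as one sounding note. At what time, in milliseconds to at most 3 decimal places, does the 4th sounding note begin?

note 4 onset = 8/7b = 646.9ms

1. 0.0ms @ 0 + 323.45ms (4/7)
2. 323.45ms @ 4/7 + 161.725ms (2/7)
3. 485.175ms @ 6/7 + 161.725ms (2/7)
4. 646.9ms @ 8/7 + 323.45ms (4/7)
5. 970.35ms @ 12/7 + 161.725ms (2/7)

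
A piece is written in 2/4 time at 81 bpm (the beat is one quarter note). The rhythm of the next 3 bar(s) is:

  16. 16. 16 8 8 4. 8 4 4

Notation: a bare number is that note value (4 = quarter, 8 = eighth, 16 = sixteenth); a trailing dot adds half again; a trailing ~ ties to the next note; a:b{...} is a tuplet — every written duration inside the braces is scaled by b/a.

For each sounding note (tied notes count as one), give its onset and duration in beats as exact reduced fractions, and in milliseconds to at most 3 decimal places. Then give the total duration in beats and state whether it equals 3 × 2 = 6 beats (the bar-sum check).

1) 0.0ms=0b +277.778ms=3/8b
2) 277.778ms=3/8b +277.778ms=3/8b
3) 555.556ms=3/4b +185.185ms=1/4b
4) 740.741ms=1b +370.37ms=1/2b
5) 1111.111ms=3/2b +370.37ms=1/2b
6) 1481.481ms=2b +1111.111ms=3/2b
7) 2592.593ms=7/2b +370.37ms=1/2b
8) 2962.963ms=4b +740.741ms=1b
9) 3703.704ms=5b +740.741ms=1b
Σ=6b of 6 (81bpm 2/4) — PASS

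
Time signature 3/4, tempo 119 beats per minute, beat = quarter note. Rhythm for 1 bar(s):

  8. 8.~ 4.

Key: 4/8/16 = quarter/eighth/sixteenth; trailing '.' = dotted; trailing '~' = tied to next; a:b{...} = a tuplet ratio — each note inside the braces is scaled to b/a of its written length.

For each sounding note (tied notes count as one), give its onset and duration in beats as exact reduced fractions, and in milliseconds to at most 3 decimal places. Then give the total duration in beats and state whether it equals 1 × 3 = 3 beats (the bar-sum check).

1) 0.0ms=0b +378.151ms=3/4b
2) 378.151ms=3/4b +1134.454ms=9/4b
Σ=3b of 3 (119bpm 3/4) — PASS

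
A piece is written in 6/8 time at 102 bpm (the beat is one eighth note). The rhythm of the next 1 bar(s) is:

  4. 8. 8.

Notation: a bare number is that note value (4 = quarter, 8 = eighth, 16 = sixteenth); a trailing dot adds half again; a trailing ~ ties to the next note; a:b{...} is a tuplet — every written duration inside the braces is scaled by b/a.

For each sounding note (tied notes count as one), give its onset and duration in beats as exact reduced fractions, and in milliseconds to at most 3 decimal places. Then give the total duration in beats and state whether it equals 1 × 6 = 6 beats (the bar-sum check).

1) 0.0ms=0b +1764.706ms=3b
2) 1764.706ms=3b +882.353ms=3/2b
3) 2647.059ms=9/2b +882.353ms=3/2b
Σ=6b of 6 (102bpm 6/8) — PASS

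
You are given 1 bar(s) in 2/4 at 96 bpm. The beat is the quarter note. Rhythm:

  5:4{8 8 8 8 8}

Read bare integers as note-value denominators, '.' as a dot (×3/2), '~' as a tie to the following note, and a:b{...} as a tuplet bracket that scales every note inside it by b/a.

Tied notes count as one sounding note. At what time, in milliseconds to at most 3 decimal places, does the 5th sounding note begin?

note 5 onset = 8/5b = 1000.0ms

1. 0.0ms @ 0 + 250.0ms (2/5)
2. 250.0ms @ 2/5 + 250.0ms (2/5)
3. 500.0ms @ 4/5 + 250.0ms (2/5)
4. 750.0ms @ 6/5 + 250.0ms (2/5)
5. 1000.0ms @ 8/5 + 250.0ms (2/5)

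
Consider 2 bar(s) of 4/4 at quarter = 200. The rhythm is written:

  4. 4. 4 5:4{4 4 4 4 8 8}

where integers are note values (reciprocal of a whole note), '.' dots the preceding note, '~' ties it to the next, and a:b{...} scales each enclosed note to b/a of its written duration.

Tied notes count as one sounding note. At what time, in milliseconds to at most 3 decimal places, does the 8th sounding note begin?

note 8 onset = 36/5b = 2160.0ms

1. 0.0ms @ 0 + 450.0ms (3/2)
2. 450.0ms @ 3/2 + 450.0ms (3/2)
3. 900.0ms @ 3 + 300.0ms (1)
4. 1200.0ms @ 4 + 240.0ms (4/5)
5. 1440.0ms @ 24/5 + 240.0ms (4/5)
6. 1680.0ms @ 28/5 + 240.0ms (4/5)
7. 1920.0ms @ 32/5 + 240.0ms (4/5)
8. 2160.0ms @ 36/5 + 120.0ms (2/5)
9. 2280.0ms @ 38/5 + 120.0ms (2/5)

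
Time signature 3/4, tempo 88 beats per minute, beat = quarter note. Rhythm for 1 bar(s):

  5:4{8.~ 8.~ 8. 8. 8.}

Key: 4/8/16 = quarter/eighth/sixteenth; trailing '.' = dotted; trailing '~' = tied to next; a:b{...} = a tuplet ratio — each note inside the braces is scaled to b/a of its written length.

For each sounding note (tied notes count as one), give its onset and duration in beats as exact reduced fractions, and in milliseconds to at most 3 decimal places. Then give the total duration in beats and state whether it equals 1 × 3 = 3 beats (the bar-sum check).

1) 0.0ms=0b +1227.273ms=9/5b
2) 1227.273ms=9/5b +409.091ms=3/5b
3) 1636.364ms=12/5b +409.091ms=3/5b
Σ=3b of 3 (88bpm 3/4) — PASS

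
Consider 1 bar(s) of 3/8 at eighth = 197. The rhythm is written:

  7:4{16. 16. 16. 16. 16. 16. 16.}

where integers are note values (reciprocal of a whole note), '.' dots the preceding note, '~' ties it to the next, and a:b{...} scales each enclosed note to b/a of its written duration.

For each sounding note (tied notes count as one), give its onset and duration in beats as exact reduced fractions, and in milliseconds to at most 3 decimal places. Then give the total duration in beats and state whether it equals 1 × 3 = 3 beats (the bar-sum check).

1) 0.0ms=0b +130.529ms=3/7b
2) 130.529ms=3/7b +130.529ms=3/7b
3) 261.059ms=6/7b +130.529ms=3/7b
4) 391.588ms=9/7b +130.529ms=3/7b
5) 522.117ms=12/7b +130.529ms=3/7b
6) 652.647ms=15/7b +130.529ms=3/7b
7) 783.176ms=18/7b +130.529ms=3/7b
Σ=3b of 3 (197bpm 3/8) — PASS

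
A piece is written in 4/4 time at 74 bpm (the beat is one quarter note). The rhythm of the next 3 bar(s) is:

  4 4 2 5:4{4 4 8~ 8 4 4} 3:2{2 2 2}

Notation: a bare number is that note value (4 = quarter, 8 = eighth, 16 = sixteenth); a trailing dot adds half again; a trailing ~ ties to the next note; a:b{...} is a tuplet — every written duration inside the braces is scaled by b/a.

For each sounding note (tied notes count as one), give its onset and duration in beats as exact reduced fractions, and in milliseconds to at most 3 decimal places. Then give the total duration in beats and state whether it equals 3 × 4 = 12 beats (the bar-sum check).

1) 0.0ms=0b +810.811ms=1b
2) 810.811ms=1b +810.811ms=1b
3) 1621.622ms=2b +1621.622ms=2b
4) 3243.243ms=4b +648.649ms=4/5b
5) 3891.892ms=24/5b +648.649ms=4/5b
6) 4540.541ms=28/5b +648.649ms=4/5b
7) 5189.189ms=32/5b +648.649ms=4/5b
8) 5837.838ms=36/5b +648.649ms=4/5b
9) 6486.486ms=8b +1081.081ms=4/3b
10) 7567.568ms=28/3b +1081.081ms=4/3b
11) 8648.649ms=32/3b +1081.081ms=4/3b
Σ=12b of 12 (74bpm 4/4) — PASS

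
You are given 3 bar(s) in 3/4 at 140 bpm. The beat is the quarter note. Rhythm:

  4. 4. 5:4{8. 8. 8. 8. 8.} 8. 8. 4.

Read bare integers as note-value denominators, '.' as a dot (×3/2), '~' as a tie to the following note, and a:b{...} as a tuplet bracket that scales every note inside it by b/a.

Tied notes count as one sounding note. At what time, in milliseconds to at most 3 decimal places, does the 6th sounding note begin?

note 6 onset = 24/5b = 2057.143ms

1. 0.0ms @ 0 + 642.857ms (3/2)
2. 642.857ms @ 3/2 + 642.857ms (3/2)
3. 1285.714ms @ 3 + 257.143ms (3/5)
4. 1542.857ms @ 18/5 + 257.143ms (3/5)
5. 1800.0ms @ 21/5 + 257.143ms (3/5)
6. 2057.143ms @ 24/5 + 257.143ms (3/5)
7. 2314.286ms @ 27/5 + 257.143ms (3/5)
8. 2571.429ms @ 6 + 321.429ms (3/4)
9. 2892.857ms @ 27/4 + 321.429ms (3/4)
10. 3214.286ms @ 15/2 + 642.857ms (3/2)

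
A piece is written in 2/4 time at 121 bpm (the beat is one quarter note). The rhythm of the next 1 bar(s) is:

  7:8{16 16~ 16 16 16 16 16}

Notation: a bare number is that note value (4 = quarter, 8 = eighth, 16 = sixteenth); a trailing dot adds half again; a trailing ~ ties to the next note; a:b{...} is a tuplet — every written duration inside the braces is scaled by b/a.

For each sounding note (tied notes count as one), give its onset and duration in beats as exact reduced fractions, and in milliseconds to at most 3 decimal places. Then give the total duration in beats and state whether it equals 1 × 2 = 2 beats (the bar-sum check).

1) 0.0ms=0b +141.677ms=2/7b
2) 141.677ms=2/7b +283.353ms=4/7b
3) 425.03ms=6/7b +141.677ms=2/7b
4) 566.706ms=8/7b +141.677ms=2/7b
5) 708.383ms=10/7b +141.677ms=2/7b
6) 850.059ms=12/7b +141.677ms=2/7b
Σ=2b of 2 (121bpm 2/4) — PASS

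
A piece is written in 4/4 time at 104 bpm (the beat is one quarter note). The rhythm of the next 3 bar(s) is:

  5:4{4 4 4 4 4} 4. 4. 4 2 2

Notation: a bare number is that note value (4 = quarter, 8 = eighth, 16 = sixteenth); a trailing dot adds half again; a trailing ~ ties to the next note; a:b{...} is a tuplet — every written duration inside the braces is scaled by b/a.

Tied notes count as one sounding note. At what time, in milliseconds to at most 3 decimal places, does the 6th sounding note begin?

note 6 onset = 4b = 2307.692ms

1. 0.0ms @ 0 + 461.538ms (4/5)
2. 461.538ms @ 4/5 + 461.538ms (4/5)
3. 923.077ms @ 8/5 + 461.538ms (4/5)
4. 1384.615ms @ 12/5 + 461.538ms (4/5)
5. 1846.154ms @ 16/5 + 461.538ms (4/5)
6. 2307.692ms @ 4 + 865.385ms (3/2)
7. 3173.077ms @ 11/2 + 865.385ms (3/2)
8. 4038.462ms @ 7 + 576.923ms (1)
9. 4615.385ms @ 8 + 1153.846ms (2)
10. 5769.231ms @ 10 + 1153.846ms (2)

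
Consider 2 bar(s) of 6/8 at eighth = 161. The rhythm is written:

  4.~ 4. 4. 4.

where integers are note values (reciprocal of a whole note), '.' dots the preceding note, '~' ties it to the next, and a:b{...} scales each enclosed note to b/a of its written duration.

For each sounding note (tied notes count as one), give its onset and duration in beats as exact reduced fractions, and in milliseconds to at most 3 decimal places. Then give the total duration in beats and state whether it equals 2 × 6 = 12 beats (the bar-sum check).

1) 0.0ms=0b +2236.025ms=6b
2) 2236.025ms=6b +1118.012ms=3b
3) 3354.037ms=9b +1118.012ms=3b
Σ=12b of 12 (161bpm 6/8) — PASS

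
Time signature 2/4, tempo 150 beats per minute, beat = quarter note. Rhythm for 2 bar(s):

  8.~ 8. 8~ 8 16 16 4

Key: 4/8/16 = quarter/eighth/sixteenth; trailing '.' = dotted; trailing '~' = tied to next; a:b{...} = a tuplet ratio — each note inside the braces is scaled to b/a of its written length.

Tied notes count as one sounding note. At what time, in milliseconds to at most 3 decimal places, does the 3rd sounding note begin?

1. 0.0ms @ 0 + 600.0ms (3/2)
2. 600.0ms @ 3/2 + 400.0ms (1)
3. 1000.0ms @ 5/2 + 100.0ms (1/4)
4. 1100.0ms @ 11/4 + 100.0ms (1/4)
5. 1200.0ms @ 3 + 400.0ms (1)

note 3 onset = 5/2b = 1000.0ms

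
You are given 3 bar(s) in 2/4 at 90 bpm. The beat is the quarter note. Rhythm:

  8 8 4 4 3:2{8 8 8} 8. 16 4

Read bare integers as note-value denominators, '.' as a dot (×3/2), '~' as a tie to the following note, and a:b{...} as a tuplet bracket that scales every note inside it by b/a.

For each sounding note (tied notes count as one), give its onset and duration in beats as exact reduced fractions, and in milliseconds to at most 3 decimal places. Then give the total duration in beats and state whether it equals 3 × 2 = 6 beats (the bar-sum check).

1) 0.0ms=0b +333.333ms=1/2b
2) 333.333ms=1/2b +333.333ms=1/2b
3) 666.667ms=1b +666.667ms=1b
4) 1333.333ms=2b +666.667ms=1b
5) 2000.0ms=3b +222.222ms=1/3b
6) 2222.222ms=10/3b +222.222ms=1/3b
7) 2444.444ms=11/3b +222.222ms=1/3b
8) 2666.667ms=4b +500.0ms=3/4b
9) 3166.667ms=19/4b +166.667ms=1/4b
10) 3333.333ms=5b +666.667ms=1b
Σ=6b of 6 (90bpm 2/4) — PASS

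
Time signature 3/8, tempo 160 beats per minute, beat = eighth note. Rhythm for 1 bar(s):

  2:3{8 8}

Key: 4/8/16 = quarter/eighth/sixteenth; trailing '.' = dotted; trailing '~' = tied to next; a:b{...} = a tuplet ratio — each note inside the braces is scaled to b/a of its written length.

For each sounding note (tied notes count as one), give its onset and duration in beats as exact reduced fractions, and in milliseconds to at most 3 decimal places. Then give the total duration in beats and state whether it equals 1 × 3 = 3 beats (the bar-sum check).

1) 0.0ms=0b +562.5ms=3/2b
2) 562.5ms=3/2b +562.5ms=3/2b
Σ=3b of 3 (160bpm 3/8) — PASS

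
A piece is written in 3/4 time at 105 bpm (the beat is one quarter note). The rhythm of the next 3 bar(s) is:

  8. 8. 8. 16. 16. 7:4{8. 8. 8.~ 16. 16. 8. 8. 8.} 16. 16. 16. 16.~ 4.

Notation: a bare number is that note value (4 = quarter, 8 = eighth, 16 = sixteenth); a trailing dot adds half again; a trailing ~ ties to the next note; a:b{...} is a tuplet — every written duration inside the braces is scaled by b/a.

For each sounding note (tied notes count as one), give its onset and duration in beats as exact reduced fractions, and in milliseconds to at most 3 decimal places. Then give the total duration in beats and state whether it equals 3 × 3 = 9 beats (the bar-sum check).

1) 0.0ms=0b +428.571ms=3/4b
2) 428.571ms=3/4b +428.571ms=3/4b
3) 857.143ms=3/2b +428.571ms=3/4b
4) 1285.714ms=9/4b +214.286ms=3/8b
5) 1500.0ms=21/8b +214.286ms=3/8b
6) 1714.286ms=3b +244.898ms=3/7b
7) 1959.184ms=24/7b +244.898ms=3/7b
8) 2204.082ms=27/7b +367.347ms=9/14b
9) 2571.429ms=9/2b +122.449ms=3/14b
10) 2693.878ms=33/7b +244.898ms=3/7b
11) 2938.776ms=36/7b +244.898ms=3/7b
12) 3183.673ms=39/7b +244.898ms=3/7b
13) 3428.571ms=6b +214.286ms=3/8b
14) 3642.857ms=51/8b +214.286ms=3/8b
15) 3857.143ms=27/4b +214.286ms=3/8b
16) 4071.429ms=57/8b +1071.429ms=15/8b
Σ=9b of 9 (105bpm 3/4) — PASS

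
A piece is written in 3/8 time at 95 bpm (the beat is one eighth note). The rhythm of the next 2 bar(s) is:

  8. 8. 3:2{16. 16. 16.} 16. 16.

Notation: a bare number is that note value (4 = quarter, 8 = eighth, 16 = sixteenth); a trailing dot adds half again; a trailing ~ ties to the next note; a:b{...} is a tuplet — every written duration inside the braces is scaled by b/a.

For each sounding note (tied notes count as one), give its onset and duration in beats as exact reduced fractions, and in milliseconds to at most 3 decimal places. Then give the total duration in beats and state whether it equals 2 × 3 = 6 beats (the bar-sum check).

1) 0.0ms=0b +947.368ms=3/2b
2) 947.368ms=3/2b +947.368ms=3/2b
3) 1894.737ms=3b +315.789ms=1/2b
4) 2210.526ms=7/2b +315.789ms=1/2b
5) 2526.316ms=4b +315.789ms=1/2b
6) 2842.105ms=9/2b +473.684ms=3/4b
7) 3315.789ms=21/4b +473.684ms=3/4b
Σ=6b of 6 (95bpm 3/8) — PASS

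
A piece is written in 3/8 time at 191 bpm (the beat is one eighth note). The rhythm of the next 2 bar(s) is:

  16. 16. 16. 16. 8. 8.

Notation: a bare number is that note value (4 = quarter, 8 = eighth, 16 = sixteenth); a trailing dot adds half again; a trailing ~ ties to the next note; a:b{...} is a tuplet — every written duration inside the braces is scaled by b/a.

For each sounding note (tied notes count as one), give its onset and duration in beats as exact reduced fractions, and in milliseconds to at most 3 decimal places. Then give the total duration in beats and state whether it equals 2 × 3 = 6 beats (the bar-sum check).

1) 0.0ms=0b +235.602ms=3/4b
2) 235.602ms=3/4b +235.602ms=3/4b
3) 471.204ms=3/2b +235.602ms=3/4b
4) 706.806ms=9/4b +235.602ms=3/4b
5) 942.408ms=3b +471.204ms=3/2b
6) 1413.613ms=9/2b +471.204ms=3/2b
Σ=6b of 6 (191bpm 3/8) — PASS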